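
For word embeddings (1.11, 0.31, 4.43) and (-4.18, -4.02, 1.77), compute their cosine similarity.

With u = (1.11, 0.31, 4.43), v = (-4.18, -4.02, 1.77):
u·v = 1.11·(-4.18) + 0.31·(-4.02) + 4.43·1.77 = (-4.6398) + (-1.2462) + 7.8411 = 1.9551.
|u| = √(1.11² + 0.31² + 4.43²) = √(1.2321 + 0.0961 + 19.6249) = √20.9531, |v| = √((-4.18)² + (-4.02)² + 1.77²) = √(17.4724 + 16.1604 + 3.1329) = √36.7657.
cos θ = (u·v)/(|u||v|) = 1.9551/(√20.9531·√36.7657) ≈ 0.0704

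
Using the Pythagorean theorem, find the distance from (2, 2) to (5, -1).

√(Σ(x_i - y_i)²) = √((2 - 5)² + (2 - (-1))²)
= √((-3)² + 3²) = √(9 + 9) = √18 ≈ 4.2426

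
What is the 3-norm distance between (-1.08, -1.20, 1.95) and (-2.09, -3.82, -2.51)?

(Σ|x_i - y_i|^3)^(1/3) = (|-1.08 - (-2.09)|^3 + |-1.2 - (-3.82)|^3 + |1.95 - (-2.51)|^3)^(1/3)
= (1.01^3 + 2.62^3 + 4.46^3)^(1/3) ≈ (1.0303 + 17.9847 + 88.7165)^(1/3) = (107.7315)^(1/3) ≈ 4.7583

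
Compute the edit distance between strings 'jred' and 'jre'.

Let D[i][j] be the edit distance between the first i characters of 'jred' and the first j characters of 'jre', with D[i][0] = i, D[0][j] = j, and D[i][j] = D[i-1][j-1] if the characters match, else 1 + min(D[i-1][j], D[i][j-1], D[i-1][j-1]). Filling the table (rows: prefixes of 'jred', columns: prefixes of 'jre'):
     ε  j  r  e
  ε  0  1  2  3
  j  1  0  1  2
  r  2  1  0  1
  e  3  2  1  0
  d  4  3  2  1
The bottom-right entry gives D[4][3] = 1, so no sequence of fewer than 1 edit works. Backtracking through the table gives one optimal edit sequence (1 edit):
  jred → jre (del d @4)
Edit distance = 1.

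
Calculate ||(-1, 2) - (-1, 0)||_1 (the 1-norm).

Σ|x_i - y_i| = |-1 - (-1)| + |2 - 0| = 0 + 2 = 2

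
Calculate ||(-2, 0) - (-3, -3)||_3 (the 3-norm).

(Σ|x_i - y_i|^3)^(1/3) = (|-2 - (-3)|^3 + |0 - (-3)|^3)^(1/3)
= (1^3 + 3^3)^(1/3) = (1 + 27)^(1/3) = (28)^(1/3) ≈ 3.0366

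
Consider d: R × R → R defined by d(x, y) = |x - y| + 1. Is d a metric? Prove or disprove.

No. d fails identity of indiscernibles (specifically d(x,x) = 0): d(5, 5) = |5 - 5| + 1 = 0 + 1 = 1 ≠ 0.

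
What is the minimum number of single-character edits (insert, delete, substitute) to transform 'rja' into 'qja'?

Let D[i][j] be the edit distance between the first i characters of 'rja' and the first j characters of 'qja', with D[i][0] = i, D[0][j] = j, and D[i][j] = D[i-1][j-1] if the characters match, else 1 + min(D[i-1][j], D[i][j-1], D[i-1][j-1]). Filling the table (rows: prefixes of 'rja', columns: prefixes of 'qja'):
     ε  q  j  a
  ε  0  1  2  3
  r  1  1  2  3
  j  2  2  1  2
  a  3  3  2  1
The bottom-right entry gives D[3][3] = 1, so no sequence of fewer than 1 edit works. Backtracking through the table gives one optimal edit sequence (1 edit):
  rja → qja (sub r→q @1)
Edit distance = 1.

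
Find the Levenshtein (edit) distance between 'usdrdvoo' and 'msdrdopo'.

Let D[i][j] be the edit distance between the first i characters of 'usdrdvoo' and the first j characters of 'msdrdopo', with D[i][0] = i, D[0][j] = j, and D[i][j] = D[i-1][j-1] if the characters match, else 1 + min(D[i-1][j], D[i][j-1], D[i-1][j-1]). Filling the table (rows: prefixes of 'usdrdvoo', columns: prefixes of 'msdrdopo'):
     ε  m  s  d  r  d  o  p  o
  ε  0  1  2  3  4  5  6  7  8
  u  1  1  2  3  4  5  6  7  8
  s  2  2  1  2  3  4  5  6  7
  d  3  3  2  1  2  3  4  5  6
  r  4  4  3  2  1  2  3  4  5
  d  5  5  4  3  2  1  2  3  4
  v  6  6  5  4  3  2  2  3  4
  o  7  7  6  5  4  3  2  3  3
  o  8  8  7  6  5  4  3  3  3
The bottom-right entry gives D[8][8] = 3, so no sequence of fewer than 3 edits works. Backtracking through the table gives one optimal edit sequence (3 edits):
  usdrdvoo → msdrdvoo (sub u→m @1)
  msdrdvoo → msdrdooo (sub v→o @6)
  msdrdooo → msdrdopo (sub o→p @7)
Edit distance = 3.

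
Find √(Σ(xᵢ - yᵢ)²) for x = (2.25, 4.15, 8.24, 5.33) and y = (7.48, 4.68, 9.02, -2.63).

√(Σ(x_i - y_i)²) = √((2.25 - 7.48)² + (4.15 - 4.68)² + (8.24 - 9.02)² + (5.33 - (-2.63))²)
= √((-5.23)² + (-0.53)² + (-0.78)² + 7.96²) = √(27.3529 + 0.2809 + 0.6084 + 63.3616) = √91.6038 ≈ 9.571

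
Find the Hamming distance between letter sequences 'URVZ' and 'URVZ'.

Differing positions: none. Hamming distance = 0.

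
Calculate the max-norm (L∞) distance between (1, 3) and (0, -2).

max(|x_i - y_i|) = max(|1 - 0|, |3 - (-2)|) = max(1, 5) = 5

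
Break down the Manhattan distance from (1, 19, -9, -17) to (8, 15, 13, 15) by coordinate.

Σ|x_i - y_i| = |1 - 8| + |19 - 15| + |-9 - 13| + |-17 - 15| = 7 + 4 + 22 + 32 = 65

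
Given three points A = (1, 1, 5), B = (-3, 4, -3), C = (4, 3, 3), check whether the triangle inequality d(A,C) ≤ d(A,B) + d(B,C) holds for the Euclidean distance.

d(A,B) = √(4² + 3² + 8²) = √89 ≈ 9.434, d(B,C) = √(7² + 1² + 6²) = √86 ≈ 9.2736, d(A,C) = √(3² + 2² + 2²) = √17 ≈ 4.1231.
d(A,C) ≈ 4.1231 ≤ 9.434 + 9.2736 = 18.7076. Triangle inequality is satisfied.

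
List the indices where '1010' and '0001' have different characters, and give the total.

Differing positions: 1, 3, 4. Hamming distance = 3.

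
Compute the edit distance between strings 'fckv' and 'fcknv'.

Let D[i][j] be the edit distance between the first i characters of 'fckv' and the first j characters of 'fcknv', with D[i][0] = i, D[0][j] = j, and D[i][j] = D[i-1][j-1] if the characters match, else 1 + min(D[i-1][j], D[i][j-1], D[i-1][j-1]). Filling the table (rows: prefixes of 'fckv', columns: prefixes of 'fcknv'):
     ε  f  c  k  n  v
  ε  0  1  2  3  4  5
  f  1  0  1  2  3  4
  c  2  1  0  1  2  3
  k  3  2  1  0  1  2
  v  4  3  2  1  1  1
The bottom-right entry gives D[4][5] = 1, so no sequence of fewer than 1 edit works. Backtracking through the table gives one optimal edit sequence (1 edit):
  fckv → fcknv (ins n @4)
Edit distance = 1.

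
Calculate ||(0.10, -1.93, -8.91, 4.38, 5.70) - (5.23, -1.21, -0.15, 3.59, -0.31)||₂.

√(Σ(x_i - y_i)²) = √((0.1 - 5.23)² + (-1.93 - (-1.21))² + (-8.91 - (-0.15))² + (4.38 - 3.59)² + (5.7 - (-0.31))²)
= √((-5.13)² + (-0.72)² + (-8.76)² + 0.79² + 6.01²) = √(26.3169 + 0.5184 + 76.7376 + 0.6241 + 36.1201) = √140.3171 ≈ 11.8456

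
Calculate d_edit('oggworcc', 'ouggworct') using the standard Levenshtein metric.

Let D[i][j] be the edit distance between the first i characters of 'oggworcc' and the first j characters of 'ouggworct', with D[i][0] = i, D[0][j] = j, and D[i][j] = D[i-1][j-1] if the characters match, else 1 + min(D[i-1][j], D[i][j-1], D[i-1][j-1]). Filling the table (rows: prefixes of 'oggworcc', columns: prefixes of 'ouggworct'):
     ε  o  u  g  g  w  o  r  c  t
  ε  0  1  2  3  4  5  6  7  8  9
  o  1  0  1  2  3  4  5  6  7  8
  g  2  1  1  1  2  3  4  5  6  7
  g  3  2  2  1  1  2  3  4  5  6
  w  4  3  3  2  2  1  2  3  4  5
  o  5  4  4  3  3  2  1  2  3  4
  r  6  5  5  4  4  3  2  1  2  3
  c  7  6  6  5  5  4  3  2  1  2
  c  8  7  7  6  6  5  4  3  2  2
The bottom-right entry gives D[8][9] = 2, so no sequence of fewer than 2 edits works. Backtracking through the table gives one optimal edit sequence (2 edits):
  oggworcc → ouggworcc (ins u @2)
  ouggworcc → ouggworct (sub c→t @9)
Edit distance = 2.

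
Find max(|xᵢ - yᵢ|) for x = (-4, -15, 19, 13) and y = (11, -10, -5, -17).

max(|x_i - y_i|) = max(|-4 - 11|, |-15 - (-10)|, |19 - (-5)|, |13 - (-17)|) = max(15, 5, 24, 30) = 30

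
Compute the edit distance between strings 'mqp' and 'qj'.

Let D[i][j] be the edit distance between the first i characters of 'mqp' and the first j characters of 'qj', with D[i][0] = i, D[0][j] = j, and D[i][j] = D[i-1][j-1] if the characters match, else 1 + min(D[i-1][j], D[i][j-1], D[i-1][j-1]). Filling the table (rows: prefixes of 'mqp', columns: prefixes of 'qj'):
     ε  q  j
  ε  0  1  2
  m  1  1  2
  q  2  1  2
  p  3  2  2
The bottom-right entry gives D[3][2] = 2, so no sequence of fewer than 2 edits works. Backtracking through the table gives one optimal edit sequence (2 edits):
  mqp → qp (del m @1)
  qp → qj (sub p→j @2)
Edit distance = 2.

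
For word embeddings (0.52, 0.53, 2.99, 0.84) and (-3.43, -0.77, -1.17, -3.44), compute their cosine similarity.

With u = (0.52, 0.53, 2.99, 0.84), v = (-3.43, -0.77, -1.17, -3.44):
u·v = 0.52·(-3.43) + 0.53·(-0.77) + 2.99·(-1.17) + 0.84·(-3.44) = (-1.7836) + (-0.4081) + (-3.4983) + (-2.8896) = -8.5796.
|u| = √(0.52² + 0.53² + 2.99² + 0.84²) = √(0.2704 + 0.2809 + 8.9401 + 0.7056) = √10.197, |v| = √((-3.43)² + (-0.77)² + (-1.17)² + (-3.44)²) = √(11.7649 + 0.5929 + 1.3689 + 11.8336) = √25.5603.
cos θ = (u·v)/(|u||v|) = -8.5796/(√10.197·√25.5603) ≈ -0.5314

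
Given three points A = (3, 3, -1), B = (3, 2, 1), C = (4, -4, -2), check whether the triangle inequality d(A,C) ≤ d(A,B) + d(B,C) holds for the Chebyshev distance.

d(A,B) = max(0, 1, 2) = 2, d(B,C) = max(1, 6, 3) = 6, d(A,C) = max(1, 7, 1) = 7.
d(A,C) = 7 ≤ 2 + 6 = 8. Triangle inequality is satisfied.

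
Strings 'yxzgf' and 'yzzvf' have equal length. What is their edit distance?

Let D[i][j] be the edit distance between the first i characters of 'yxzgf' and the first j characters of 'yzzvf', with D[i][0] = i, D[0][j] = j, and D[i][j] = D[i-1][j-1] if the characters match, else 1 + min(D[i-1][j], D[i][j-1], D[i-1][j-1]). Filling the table (rows: prefixes of 'yxzgf', columns: prefixes of 'yzzvf'):
     ε  y  z  z  v  f
  ε  0  1  2  3  4  5
  y  1  0  1  2  3  4
  x  2  1  1  2  3  4
  z  3  2  1  1  2  3
  g  4  3  2  2  2  3
  f  5  4  3  3  3  2
The bottom-right entry gives D[5][5] = 2, so no sequence of fewer than 2 edits works. Backtracking through the table gives one optimal edit sequence (2 edits):
  yxzgf → yzzgf (sub x→z @2)
  yzzgf → yzzvf (sub g→v @4)
Edit distance = 2.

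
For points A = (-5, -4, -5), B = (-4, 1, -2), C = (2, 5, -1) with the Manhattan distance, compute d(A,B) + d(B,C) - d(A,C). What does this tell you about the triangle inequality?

d(A,B) = 1 + 5 + 3 = 9, d(B,C) = 6 + 4 + 1 = 11, d(A,C) = 7 + 9 + 4 = 20.
d(A,B) + d(B,C) - d(A,C) = 9 + 11 - 20 = 20 - 20 = 0. This is ≥ 0, so the triangle inequality holds for these points.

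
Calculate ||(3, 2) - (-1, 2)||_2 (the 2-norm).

(Σ|x_i - y_i|^2)^(1/2) = (|3 - (-1)|^2 + |2 - 2|^2)^(1/2)
= (4^2 + 0^2)^(1/2) = (16 + 0)^(1/2) = (16)^(1/2) = 4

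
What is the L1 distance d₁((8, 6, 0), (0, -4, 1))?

Σ|x_i - y_i| = |8 - 0| + |6 - (-4)| + |0 - 1| = 8 + 10 + 1 = 19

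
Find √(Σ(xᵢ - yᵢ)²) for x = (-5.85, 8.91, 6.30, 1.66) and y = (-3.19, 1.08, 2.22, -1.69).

√(Σ(x_i - y_i)²) = √((-5.85 - (-3.19))² + (8.91 - 1.08)² + (6.3 - 2.22)² + (1.66 - (-1.69))²)
= √((-2.66)² + 7.83² + 4.08² + 3.35²) = √(7.0756 + 61.3089 + 16.6464 + 11.2225) = √96.2534 ≈ 9.8109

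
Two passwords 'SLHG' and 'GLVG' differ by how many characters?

Differing positions: 1, 3. Hamming distance = 2.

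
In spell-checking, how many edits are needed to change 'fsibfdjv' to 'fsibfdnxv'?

Let D[i][j] be the edit distance between the first i characters of 'fsibfdjv' and the first j characters of 'fsibfdnxv', with D[i][0] = i, D[0][j] = j, and D[i][j] = D[i-1][j-1] if the characters match, else 1 + min(D[i-1][j], D[i][j-1], D[i-1][j-1]). Filling the table (rows: prefixes of 'fsibfdjv', columns: prefixes of 'fsibfdnxv'):
     ε  f  s  i  b  f  d  n  x  v
  ε  0  1  2  3  4  5  6  7  8  9
  f  1  0  1  2  3  4  5  6  7  8
  s  2  1  0  1  2  3  4  5  6  7
  i  3  2  1  0  1  2  3  4  5  6
  b  4  3  2  1  0  1  2  3  4  5
  f  5  4  3  2  1  0  1  2  3  4
  d  6  5  4  3  2  1  0  1  2  3
  j  7  6  5  4  3  2  1  1  2  3
  v  8  7  6  5  4  3  2  2  2  2
The bottom-right entry gives D[8][9] = 2, so no sequence of fewer than 2 edits works. Backtracking through the table gives one optimal edit sequence (2 edits):
  fsibfdjv → fsibfdnjv (ins n @7)
  fsibfdnjv → fsibfdnxv (sub j→x @8)
Edit distance = 2.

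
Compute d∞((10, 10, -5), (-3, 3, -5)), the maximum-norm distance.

max(|x_i - y_i|) = max(|10 - (-3)|, |10 - 3|, |-5 - (-5)|) = max(13, 7, 0) = 13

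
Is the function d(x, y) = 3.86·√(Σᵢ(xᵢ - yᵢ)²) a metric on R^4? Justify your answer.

Yes. The L2 (Euclidean) norm induces a metric on R^4, and multiplying a metric by a positive constant 3.86 > 0 preserves all four axioms: non-negativity (3.86·||x-y|| ≥ 0), identity (3.86·||x-y|| = 0 ⟺ ||x-y|| = 0 ⟺ x = y), symmetry (||x-y|| = ||y-x||), and the triangle inequality (3.86·||x-z|| ≤ 3.86·||x-y|| + 3.86·||y-z||). So d is a metric.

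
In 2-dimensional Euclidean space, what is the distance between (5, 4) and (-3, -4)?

√(Σ(x_i - y_i)²) = √((5 - (-3))² + (4 - (-4))²)
= √(8² + 8²) = √(64 + 64) = √128 ≈ 11.3137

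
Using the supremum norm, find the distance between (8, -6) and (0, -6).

max(|x_i - y_i|) = max(|8 - 0|, |-6 - (-6)|) = max(8, 0) = 8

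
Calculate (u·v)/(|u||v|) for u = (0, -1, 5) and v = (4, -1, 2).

With u = (0, -1, 5), v = (4, -1, 2):
u·v = 0·4 + (-1)·(-1) + 5·2 = 0 + 1 + 10 = 11.
|u| = √(0² + (-1)² + 5²) = √26, |v| = √(4² + (-1)² + 2²) = √21, so |u||v| = √(26·21) = √546.
cos θ = (u·v)/(|u||v|) = 11/√546 ≈ 0.4708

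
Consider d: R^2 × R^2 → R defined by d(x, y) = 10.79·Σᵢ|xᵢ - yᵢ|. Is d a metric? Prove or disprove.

Yes. The L1 (Manhattan) norm induces a metric on R^2, and multiplying a metric by a positive constant 10.79 > 0 preserves all four axioms: non-negativity (10.79·||x-y|| ≥ 0), identity (10.79·||x-y|| = 0 ⟺ ||x-y|| = 0 ⟺ x = y), symmetry (||x-y|| = ||y-x||), and the triangle inequality (10.79·||x-z|| ≤ 10.79·||x-y|| + 10.79·||y-z||). So d is a metric.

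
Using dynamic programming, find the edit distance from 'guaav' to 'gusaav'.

Let D[i][j] be the edit distance between the first i characters of 'guaav' and the first j characters of 'gusaav', with D[i][0] = i, D[0][j] = j, and D[i][j] = D[i-1][j-1] if the characters match, else 1 + min(D[i-1][j], D[i][j-1], D[i-1][j-1]). Filling the table (rows: prefixes of 'guaav', columns: prefixes of 'gusaav'):
     ε  g  u  s  a  a  v
  ε  0  1  2  3  4  5  6
  g  1  0  1  2  3  4  5
  u  2  1  0  1  2  3  4
  a  3  2  1  1  1  2  3
  a  4  3  2  2  1  1  2
  v  5  4  3  3  2  2  1
The bottom-right entry gives D[5][6] = 1, so no sequence of fewer than 1 edit works. Backtracking through the table gives one optimal edit sequence (1 edit):
  guaav → gusaav (ins s @3)
Edit distance = 1.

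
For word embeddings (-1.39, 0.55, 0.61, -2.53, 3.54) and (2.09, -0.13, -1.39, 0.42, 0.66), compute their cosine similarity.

With u = (-1.39, 0.55, 0.61, -2.53, 3.54), v = (2.09, -0.13, -1.39, 0.42, 0.66):
u·v = (-1.39)·2.09 + 0.55·(-0.13) + 0.61·(-1.39) + (-2.53)·0.42 + 3.54·0.66 = (-2.9051) + (-0.0715) + (-0.8479) + (-1.0626) + 2.3364 = -2.5507.
|u| = √((-1.39)² + 0.55² + 0.61² + (-2.53)² + 3.54²) = √(1.9321 + 0.3025 + 0.3721 + 6.4009 + 12.5316) = √21.5392, |v| = √(2.09² + (-0.13)² + (-1.39)² + 0.42² + 0.66²) = √(4.3681 + 0.0169 + 1.9321 + 0.1764 + 0.4356) = √6.9291.
cos θ = (u·v)/(|u||v|) = -2.5507/(√21.5392·√6.9291) ≈ -0.2088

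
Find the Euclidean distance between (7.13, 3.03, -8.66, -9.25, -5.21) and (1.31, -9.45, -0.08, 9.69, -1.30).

√(Σ(x_i - y_i)²) = √((7.13 - 1.31)² + (3.03 - (-9.45))² + (-8.66 - (-0.08))² + (-9.25 - 9.69)² + (-5.21 - (-1.3))²)
= √(5.82² + 12.48² + (-8.58)² + (-18.94)² + (-3.91)²) = √(33.8724 + 155.7504 + 73.6164 + 358.7236 + 15.2881) = √637.2509 ≈ 25.2438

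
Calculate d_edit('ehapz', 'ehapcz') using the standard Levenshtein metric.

Let D[i][j] be the edit distance between the first i characters of 'ehapz' and the first j characters of 'ehapcz', with D[i][0] = i, D[0][j] = j, and D[i][j] = D[i-1][j-1] if the characters match, else 1 + min(D[i-1][j], D[i][j-1], D[i-1][j-1]). Filling the table (rows: prefixes of 'ehapz', columns: prefixes of 'ehapcz'):
     ε  e  h  a  p  c  z
  ε  0  1  2  3  4  5  6
  e  1  0  1  2  3  4  5
  h  2  1  0  1  2  3  4
  a  3  2  1  0  1  2  3
  p  4  3  2  1  0  1  2
  z  5  4  3  2  1  1  1
The bottom-right entry gives D[5][6] = 1, so no sequence of fewer than 1 edit works. Backtracking through the table gives one optimal edit sequence (1 edit):
  ehapz → ehapcz (ins c @5)
Edit distance = 1.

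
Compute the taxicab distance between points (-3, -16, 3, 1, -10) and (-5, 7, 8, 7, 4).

Σ|x_i - y_i| = |-3 - (-5)| + |-16 - 7| + |3 - 8| + |1 - 7| + |-10 - 4| = 2 + 23 + 5 + 6 + 14 = 50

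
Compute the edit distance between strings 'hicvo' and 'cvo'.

Let D[i][j] be the edit distance between the first i characters of 'hicvo' and the first j characters of 'cvo', with D[i][0] = i, D[0][j] = j, and D[i][j] = D[i-1][j-1] if the characters match, else 1 + min(D[i-1][j], D[i][j-1], D[i-1][j-1]). Filling the table (rows: prefixes of 'hicvo', columns: prefixes of 'cvo'):
     ε  c  v  o
  ε  0  1  2  3
  h  1  1  2  3
  i  2  2  2  3
  c  3  2  3  3
  v  4  3  2  3
  o  5  4  3  2
The bottom-right entry gives D[5][3] = 2, so no sequence of fewer than 2 edits works. Backtracking through the table gives one optimal edit sequence (2 edits):
  hicvo → icvo (del h @1)
  icvo → cvo (del i @1)
Edit distance = 2.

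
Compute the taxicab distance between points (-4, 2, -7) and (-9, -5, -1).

Σ|x_i - y_i| = |-4 - (-9)| + |2 - (-5)| + |-7 - (-1)| = 5 + 7 + 6 = 18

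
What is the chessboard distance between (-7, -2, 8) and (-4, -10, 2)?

max(|x_i - y_i|) = max(|-7 - (-4)|, |-2 - (-10)|, |8 - 2|) = max(3, 8, 6) = 8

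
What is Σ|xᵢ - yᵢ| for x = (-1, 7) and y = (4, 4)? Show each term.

Σ|x_i - y_i| = |-1 - 4| + |7 - 4| = 5 + 3 = 8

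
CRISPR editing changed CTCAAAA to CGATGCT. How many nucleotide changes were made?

Differing positions: 2, 3, 4, 5, 6, 7. Hamming distance = 6.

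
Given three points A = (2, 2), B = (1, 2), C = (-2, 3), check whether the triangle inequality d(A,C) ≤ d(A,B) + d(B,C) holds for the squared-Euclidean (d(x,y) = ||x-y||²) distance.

d(A,B) = 1² + 0² = 1, d(B,C) = 3² + 1² = 10, d(A,C) = 4² + 1² = 17.
d(A,C) = 17 > 1 + 10 = 11. Triangle inequality is VIOLATED. (Squared-Euclidean is not a metric — this is a counterexample.)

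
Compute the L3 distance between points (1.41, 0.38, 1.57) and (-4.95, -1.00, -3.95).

(Σ|x_i - y_i|^3)^(1/3) = (|1.41 - (-4.95)|^3 + |0.38 - (-1)|^3 + |1.57 - (-3.95)|^3)^(1/3)
= (6.36^3 + 1.38^3 + 5.52^3)^(1/3) ≈ (257.2595 + 2.6281 + 168.1966)^(1/3) = (428.0842)^(1/3) ≈ 7.5366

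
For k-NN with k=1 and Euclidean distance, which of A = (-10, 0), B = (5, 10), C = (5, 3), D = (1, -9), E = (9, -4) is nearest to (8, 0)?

Distances: d(A) = 18, d(B) ≈ 10.4403, d(C) ≈ 4.2426, d(D) ≈ 11.4018, d(E) ≈ 4.1231. Nearest: E = (9, -4) with distance 4.1231.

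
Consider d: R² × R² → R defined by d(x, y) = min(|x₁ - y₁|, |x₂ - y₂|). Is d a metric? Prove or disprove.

No. d fails identity of indiscernibles: take x = (4, 0) and y = (4, 7). Then d(x,y) = min(|4 - 4|, |0 - 7|) = min(0, 7) = 0, yet x ≠ y.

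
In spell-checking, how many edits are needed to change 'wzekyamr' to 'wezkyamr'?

Let D[i][j] be the edit distance between the first i characters of 'wzekyamr' and the first j characters of 'wezkyamr', with D[i][0] = i, D[0][j] = j, and D[i][j] = D[i-1][j-1] if the characters match, else 1 + min(D[i-1][j], D[i][j-1], D[i-1][j-1]). Filling the table (rows: prefixes of 'wzekyamr', columns: prefixes of 'wezkyamr'):
     ε  w  e  z  k  y  a  m  r
  ε  0  1  2  3  4  5  6  7  8
  w  1  0  1  2  3  4  5  6  7
  z  2  1  1  1  2  3  4  5  6
  e  3  2  1  2  2  3  4  5  6
  k  4  3  2  2  2  3  4  5  6
  y  5  4  3  3  3  2  3  4  5
  a  6  5  4  4  4  3  2  3  4
  m  7  6  5  5  5  4  3  2  3
  r  8  7  6  6  6  5  4  3  2
The bottom-right entry gives D[8][8] = 2, so no sequence of fewer than 2 edits works. Backtracking through the table gives one optimal edit sequence (2 edits):
  wzekyamr → weekyamr (sub z→e @2)
  weekyamr → wezkyamr (sub e→z @3)
Edit distance = 2.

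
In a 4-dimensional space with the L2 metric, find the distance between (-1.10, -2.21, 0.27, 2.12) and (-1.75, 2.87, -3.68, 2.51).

(Σ|x_i - y_i|^2)^(1/2) = (|-1.1 - (-1.75)|^2 + |-2.21 - 2.87|^2 + |0.27 - (-3.68)|^2 + |2.12 - 2.51|^2)^(1/2)
= (0.65^2 + 5.08^2 + 3.95^2 + 0.39^2)^(1/2) = (0.4225 + 25.8064 + 15.6025 + 0.1521)^(1/2) = (41.9835)^(1/2) ≈ 6.4795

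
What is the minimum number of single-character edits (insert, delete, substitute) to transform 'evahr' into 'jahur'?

Let D[i][j] be the edit distance between the first i characters of 'evahr' and the first j characters of 'jahur', with D[i][0] = i, D[0][j] = j, and D[i][j] = D[i-1][j-1] if the characters match, else 1 + min(D[i-1][j], D[i][j-1], D[i-1][j-1]). Filling the table (rows: prefixes of 'evahr', columns: prefixes of 'jahur'):
     ε  j  a  h  u  r
  ε  0  1  2  3  4  5
  e  1  1  2  3  4  5
  v  2  2  2  3  4  5
  a  3  3  2  3  4  5
  h  4  4  3  2  3  4
  r  5  5  4  3  3  3
The bottom-right entry gives D[5][5] = 3, so no sequence of fewer than 3 edits works. Backtracking through the table gives one optimal edit sequence (3 edits):
  evahr → vahr (del e @1)
  vahr → jahr (sub v→j @1)
  jahr → jahur (ins u @4)
Edit distance = 3.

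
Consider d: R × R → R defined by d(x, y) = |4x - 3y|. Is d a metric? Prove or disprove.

No. d fails symmetry: d(6, 7) = |4·6 - 3·7| = |3| = 3, but d(7, 6) = |4·7 - 3·6| = |10| = 10. Since 3 ≠ 10, d(x,y) ≠ d(y,x) in general.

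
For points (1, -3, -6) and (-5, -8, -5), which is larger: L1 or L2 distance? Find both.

L1 = |1 - (-5)| + |-3 - (-8)| + |-6 - (-5)| = 6 + 5 + 1 = 12
L2 = √(6² + 5² + 1²) = √62 ≈ 7.874
L1 ≥ L2 always (equality iff movement is along one axis); L1 > L2 here.
Ratio L1/L2 = 12/√62 ≈ 1.524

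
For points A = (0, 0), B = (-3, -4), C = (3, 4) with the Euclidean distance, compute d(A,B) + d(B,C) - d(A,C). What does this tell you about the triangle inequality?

d(A,B) = √(3² + 4²) = √25 = 5, d(B,C) = √(6² + 8²) = √100 = 10, d(A,C) = √(3² + 4²) = √25 = 5.
d(A,B) + d(B,C) - d(A,C) = 5 + 10 - 5 = 15 - 5 = 10. This is ≥ 0, so the triangle inequality holds for these points.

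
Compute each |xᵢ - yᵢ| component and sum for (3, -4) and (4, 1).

Σ|x_i - y_i| = |3 - 4| + |-4 - 1| = 1 + 5 = 6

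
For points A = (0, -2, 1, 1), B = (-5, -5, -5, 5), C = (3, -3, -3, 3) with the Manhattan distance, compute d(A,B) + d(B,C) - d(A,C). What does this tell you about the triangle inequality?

d(A,B) = 5 + 3 + 6 + 4 = 18, d(B,C) = 8 + 2 + 2 + 2 = 14, d(A,C) = 3 + 1 + 4 + 2 = 10.
d(A,B) + d(B,C) - d(A,C) = 18 + 14 - 10 = 32 - 10 = 22. This is ≥ 0, so the triangle inequality holds for these points.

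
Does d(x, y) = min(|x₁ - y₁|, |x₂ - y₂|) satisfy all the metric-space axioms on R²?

No. d fails identity of indiscernibles: take x = (-3, 0) and y = (-3, 4). Then d(x,y) = min(|-3 - (-3)|, |0 - 4|) = min(0, 4) = 0, yet x ≠ y.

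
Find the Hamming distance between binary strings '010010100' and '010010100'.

Differing positions: none. Hamming distance = 0.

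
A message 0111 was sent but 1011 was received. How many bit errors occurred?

Differing positions: 1, 2. Hamming distance = 2.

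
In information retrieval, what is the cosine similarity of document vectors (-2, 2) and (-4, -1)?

With u = (-2, 2), v = (-4, -1):
u·v = (-2)·(-4) + 2·(-1) = 8 + (-2) = 6.
|u| = √((-2)² + 2²) = √8, |v| = √((-4)² + (-1)²) = √17, so |u||v| = √(8·17) = √136.
cos θ = (u·v)/(|u||v|) = 6/√136 ≈ 0.5145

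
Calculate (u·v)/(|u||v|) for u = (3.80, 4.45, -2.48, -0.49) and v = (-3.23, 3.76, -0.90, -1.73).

With u = (3.80, 4.45, -2.48, -0.49), v = (-3.23, 3.76, -0.90, -1.73):
u·v = 3.8·(-3.23) + 4.45·3.76 + (-2.48)·(-0.9) + (-0.49)·(-1.73) = (-12.274) + 16.732 + 2.232 + 0.8477 = 7.5377.
|u| = √(3.8² + 4.45² + (-2.48)² + (-0.49)²) = √(14.44 + 19.8025 + 6.1504 + 0.2401) = √40.633, |v| = √((-3.23)² + 3.76² + (-0.9)² + (-1.73)²) = √(10.4329 + 14.1376 + 0.81 + 2.9929) = √28.3734.
cos θ = (u·v)/(|u||v|) = 7.5377/(√40.633·√28.3734) ≈ 0.222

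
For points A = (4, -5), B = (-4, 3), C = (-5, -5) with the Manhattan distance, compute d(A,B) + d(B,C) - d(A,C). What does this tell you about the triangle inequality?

d(A,B) = 8 + 8 = 16, d(B,C) = 1 + 8 = 9, d(A,C) = 9 + 0 = 9.
d(A,B) + d(B,C) - d(A,C) = 16 + 9 - 9 = 25 - 9 = 16. This is ≥ 0, so the triangle inequality holds for these points.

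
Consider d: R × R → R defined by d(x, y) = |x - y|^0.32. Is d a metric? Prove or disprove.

Yes. With 0 < p = 0.32 ≤ 1, d(x,y) = |x-y|^0.32 is a metric on R. Non-negativity and symmetry are immediate; |x-y|^0.32 = 0 ⟺ |x-y| = 0 ⟺ x = y. For the triangle inequality, the function t ↦ t^0.32 is subadditive on [0,∞) when p ≤ 1, so |x-z|^0.32 ≤ (|x-y| + |y-z|)^0.32 ≤ |x-y|^0.32 + |y-z|^0.32.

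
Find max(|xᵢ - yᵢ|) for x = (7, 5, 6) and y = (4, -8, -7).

max(|x_i - y_i|) = max(|7 - 4|, |5 - (-8)|, |6 - (-7)|) = max(3, 13, 13) = 13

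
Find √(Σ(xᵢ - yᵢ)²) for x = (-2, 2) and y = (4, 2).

√(Σ(x_i - y_i)²) = √((-2 - 4)² + (2 - 2)²)
= √((-6)² + 0²) = √(36 + 0) = √36 = 6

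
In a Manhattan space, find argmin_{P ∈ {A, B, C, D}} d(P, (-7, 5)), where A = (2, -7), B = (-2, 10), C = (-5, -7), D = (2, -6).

Distances: d(A) = 21, d(B) = 10, d(C) = 14, d(D) = 20. Nearest: B = (-2, 10) with distance 10.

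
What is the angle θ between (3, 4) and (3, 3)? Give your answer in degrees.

With u = (3, 4), v = (3, 3):
u·v = 3·3 + 4·3 = 9 + 12 = 21.
|u| = √(3² + 4²) = √25, |v| = √(3² + 3²) = √18, so |u||v| = √(25·18) = √450.
cos θ = (u·v)/(|u||v|) = 21/√450 ≈ 0.989949
θ = arccos(0.989949) ≈ 8.13°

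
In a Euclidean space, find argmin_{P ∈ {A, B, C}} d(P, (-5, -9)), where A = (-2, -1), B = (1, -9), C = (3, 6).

Distances: d(A) ≈ 8.544, d(B) = 6, d(C) = 17. Nearest: B = (1, -9) with distance 6.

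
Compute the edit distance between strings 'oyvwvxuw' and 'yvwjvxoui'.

Let D[i][j] be the edit distance between the first i characters of 'oyvwvxuw' and the first j characters of 'yvwjvxoui', with D[i][0] = i, D[0][j] = j, and D[i][j] = D[i-1][j-1] if the characters match, else 1 + min(D[i-1][j], D[i][j-1], D[i-1][j-1]). Filling the table (rows: prefixes of 'oyvwvxuw', columns: prefixes of 'yvwjvxoui'):
     ε  y  v  w  j  v  x  o  u  i
  ε  0  1  2  3  4  5  6  7  8  9
  o  1  1  2  3  4  5  6  6  7  8
  y  2  1  2  3  4  5  6  7  7  8
  v  3  2  1  2  3  4  5  6  7  8
  w  4  3  2  1  2  3  4  5  6  7
  v  5  4  3  2  2  2  3  4  5  6
  x  6  5  4  3  3  3  2  3  4  5
  u  7  6  5  4  4  4  3  3  3  4
  w  8  7  6  5  5  5  4  4  4  4
The bottom-right entry gives D[8][9] = 4, so no sequence of fewer than 4 edits works. Backtracking through the table gives one optimal edit sequence (4 edits):
  oyvwvxuw → yvwvxuw (del o @1)
  yvwvxuw → yvwjvxuw (ins j @4)
  yvwjvxuw → yvwjvxouw (ins o @7)
  yvwjvxouw → yvwjvxoui (sub w→i @9)
Edit distance = 4.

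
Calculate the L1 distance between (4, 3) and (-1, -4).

Σ|x_i - y_i| = |4 - (-1)| + |3 - (-4)| = 5 + 7 = 12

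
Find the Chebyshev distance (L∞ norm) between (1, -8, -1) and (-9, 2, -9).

max(|x_i - y_i|) = max(|1 - (-9)|, |-8 - 2|, |-1 - (-9)|) = max(10, 10, 8) = 10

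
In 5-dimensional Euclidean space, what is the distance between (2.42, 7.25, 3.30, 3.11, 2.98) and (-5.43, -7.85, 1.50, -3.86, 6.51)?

√(Σ(x_i - y_i)²) = √((2.42 - (-5.43))² + (7.25 - (-7.85))² + (3.3 - 1.5)² + (3.11 - (-3.86))² + (2.98 - 6.51)²)
= √(7.85² + 15.1² + 1.8² + 6.97² + (-3.53)²) = √(61.6225 + 228.01 + 3.24 + 48.5809 + 12.4609) = √353.9143 ≈ 18.8126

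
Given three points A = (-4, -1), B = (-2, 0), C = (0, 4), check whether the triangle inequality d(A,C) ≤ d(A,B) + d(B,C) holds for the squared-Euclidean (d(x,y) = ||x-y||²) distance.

d(A,B) = 2² + 1² = 5, d(B,C) = 2² + 4² = 20, d(A,C) = 4² + 5² = 41.
d(A,C) = 41 > 5 + 20 = 25. Triangle inequality is VIOLATED. (Squared-Euclidean is not a metric — this is a counterexample.)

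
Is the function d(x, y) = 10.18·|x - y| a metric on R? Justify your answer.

Yes. Since |x - y| is a metric on R and 10.18 > 0, the positive scalar multiple 10.18·|x - y| is also a metric: scaling by a positive constant preserves non-negativity, identity (d=0 ⟺ |x-y|=0 ⟺ x=y), symmetry, and the triangle inequality.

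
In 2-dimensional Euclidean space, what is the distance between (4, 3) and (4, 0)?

√(Σ(x_i - y_i)²) = √((4 - 4)² + (3 - 0)²)
= √(0² + 3²) = √(0 + 9) = √9 = 3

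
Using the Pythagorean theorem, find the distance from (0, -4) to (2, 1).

√(Σ(x_i - y_i)²) = √((0 - 2)² + (-4 - 1)²)
= √((-2)² + (-5)²) = √(4 + 25) = √29 ≈ 5.3852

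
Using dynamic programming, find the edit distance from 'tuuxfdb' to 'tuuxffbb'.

Let D[i][j] be the edit distance between the first i characters of 'tuuxfdb' and the first j characters of 'tuuxffbb', with D[i][0] = i, D[0][j] = j, and D[i][j] = D[i-1][j-1] if the characters match, else 1 + min(D[i-1][j], D[i][j-1], D[i-1][j-1]). Filling the table (rows: prefixes of 'tuuxfdb', columns: prefixes of 'tuuxffbb'):
     ε  t  u  u  x  f  f  b  b
  ε  0  1  2  3  4  5  6  7  8
  t  1  0  1  2  3  4  5  6  7
  u  2  1  0  1  2  3  4  5  6
  u  3  2  1  0  1  2  3  4  5
  x  4  3  2  1  0  1  2  3  4
  f  5  4  3  2  1  0  1  2  3
  d  6  5  4  3  2  1  1  2  3
  b  7  6  5  4  3  2  2  1  2
The bottom-right entry gives D[7][8] = 2, so no sequence of fewer than 2 edits works. Backtracking through the table gives one optimal edit sequence (2 edits):
  tuuxfdb → tuuxffdb (ins f @5)
  tuuxffdb → tuuxffbb (sub d→b @7)
Edit distance = 2.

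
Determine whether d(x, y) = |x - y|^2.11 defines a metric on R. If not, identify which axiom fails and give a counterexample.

No. d(x,y) = |x-y|^2.11 fails the triangle inequality since p = 2.11 > 1. Counterexample: x = 3, y = 5, z = 6. d(x,z) = |3 - 6|^2.11 = 3^2.11 ≈ 10.1561, but d(x,y) + d(y,z) = 2^2.11 + 1^2.11 ≈ 4.3169 + 1 = 5.3169. Since 10.1561 > 5.3169, the triangle inequality is violated.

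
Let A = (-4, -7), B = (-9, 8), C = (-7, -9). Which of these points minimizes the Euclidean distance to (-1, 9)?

Distances: d(A) ≈ 16.2788, d(B) ≈ 8.0623, d(C) ≈ 18.9737. Nearest: B = (-9, 8) with distance 8.0623.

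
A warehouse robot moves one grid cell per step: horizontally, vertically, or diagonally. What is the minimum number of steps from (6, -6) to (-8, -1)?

max(|x_i - y_i|) = max(|6 - (-8)|, |-6 - (-1)|) = max(14, 5) = 14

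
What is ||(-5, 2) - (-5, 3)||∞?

max(|x_i - y_i|) = max(|-5 - (-5)|, |2 - 3|) = max(0, 1) = 1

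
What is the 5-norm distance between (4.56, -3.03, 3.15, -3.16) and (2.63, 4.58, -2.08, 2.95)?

(Σ|x_i - y_i|^5)^(1/5) = (|4.56 - 2.63|^5 + |-3.03 - 4.58|^5 + |3.15 - (-2.08)|^5 + |-3.16 - 2.95|^5)^(1/5)
= (1.93^5 + 7.61^5 + 5.23^5 + 6.11^5)^(1/5) ≈ (26.7785 + 25522.5042 + 3912.9874 + 8515.4196)^(1/5) = (37977.6897)^(1/5) ≈ 8.2396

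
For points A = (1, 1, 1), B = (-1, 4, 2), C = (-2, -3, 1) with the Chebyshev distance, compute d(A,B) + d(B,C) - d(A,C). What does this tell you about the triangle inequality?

d(A,B) = max(2, 3, 1) = 3, d(B,C) = max(1, 7, 1) = 7, d(A,C) = max(3, 4, 0) = 4.
d(A,B) + d(B,C) - d(A,C) = 3 + 7 - 4 = 10 - 4 = 6. This is ≥ 0, so the triangle inequality holds for these points.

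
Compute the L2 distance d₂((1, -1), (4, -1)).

√(Σ(x_i - y_i)²) = √((1 - 4)² + (-1 - (-1))²)
= √((-3)² + 0²) = √(9 + 0) = √9 = 3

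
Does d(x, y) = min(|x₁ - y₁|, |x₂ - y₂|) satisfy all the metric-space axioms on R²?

No. d fails identity of indiscernibles: take x = (4, 0) and y = (4, 2). Then d(x,y) = min(|4 - 4|, |0 - 2|) = min(0, 2) = 0, yet x ≠ y.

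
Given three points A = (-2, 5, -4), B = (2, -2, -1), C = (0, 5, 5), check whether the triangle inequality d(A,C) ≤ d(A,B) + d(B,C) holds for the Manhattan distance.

d(A,B) = 4 + 7 + 3 = 14, d(B,C) = 2 + 7 + 6 = 15, d(A,C) = 2 + 0 + 9 = 11.
d(A,C) = 11 ≤ 14 + 15 = 29. Triangle inequality is satisfied.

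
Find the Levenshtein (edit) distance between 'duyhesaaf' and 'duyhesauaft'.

Let D[i][j] be the edit distance between the first i characters of 'duyhesaaf' and the first j characters of 'duyhesauaft', with D[i][0] = i, D[0][j] = j, and D[i][j] = D[i-1][j-1] if the characters match, else 1 + min(D[i-1][j], D[i][j-1], D[i-1][j-1]). Filling the table (rows: prefixes of 'duyhesaaf', columns: prefixes of 'duyhesauaft'):
     ε  d  u  y  h  e  s  a  u  a  f  t
  ε  0  1  2  3  4  5  6  7  8  9 10 11
  d  1  0  1  2  3  4  5  6  7  8  9 10
  u  2  1  0  1  2  3  4  5  6  7  8  9
  y  3  2  1  0  1  2  3  4  5  6  7  8
  h  4  3  2  1  0  1  2  3  4  5  6  7
  e  5  4  3  2  1  0  1  2  3  4  5  6
  s  6  5  4  3  2  1  0  1  2  3  4  5
  a  7  6  5  4  3  2  1  0  1  2  3  4
  a  8  7  6  5  4  3  2  1  1  1  2  3
  f  9  8  7  6  5  4  3  2  2  2  1  2
The bottom-right entry gives D[9][11] = 2, so no sequence of fewer than 2 edits works. Backtracking through the table gives one optimal edit sequence (2 edits):
  duyhesaaf → duyhesauaf (ins u @8)
  duyhesauaf → duyhesauaft (ins t @11)
Edit distance = 2.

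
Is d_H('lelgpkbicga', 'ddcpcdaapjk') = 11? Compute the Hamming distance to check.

Differing positions: 1, 2, 3, 4, 5, 6, 7, 8, 9, 10, 11. Hamming distance = 11, so the claim is true.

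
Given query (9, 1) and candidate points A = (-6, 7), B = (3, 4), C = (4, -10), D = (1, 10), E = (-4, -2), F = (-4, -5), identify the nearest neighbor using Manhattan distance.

Distances: d(A) = 21, d(B) = 9, d(C) = 16, d(D) = 17, d(E) = 16, d(F) = 19. Nearest: B = (3, 4) with distance 9.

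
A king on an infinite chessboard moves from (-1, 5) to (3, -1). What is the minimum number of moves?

max(|x_i - y_i|) = max(|-1 - 3|, |5 - (-1)|) = max(4, 6) = 6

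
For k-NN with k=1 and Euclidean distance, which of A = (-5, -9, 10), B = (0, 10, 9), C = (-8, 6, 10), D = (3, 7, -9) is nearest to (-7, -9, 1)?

Distances: d(A) ≈ 9.2195, d(B) ≈ 21.7715, d(C) ≈ 17.5214, d(D) ≈ 21.3542. Nearest: A = (-5, -9, 10) with distance 9.2195.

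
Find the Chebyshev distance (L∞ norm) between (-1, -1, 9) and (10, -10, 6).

max(|x_i - y_i|) = max(|-1 - 10|, |-1 - (-10)|, |9 - 6|) = max(11, 9, 3) = 11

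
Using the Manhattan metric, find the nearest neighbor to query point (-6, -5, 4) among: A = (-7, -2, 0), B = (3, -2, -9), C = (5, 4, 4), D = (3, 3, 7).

Distances: d(A) = 8, d(B) = 25, d(C) = 20, d(D) = 20. Nearest: A = (-7, -2, 0) with distance 8.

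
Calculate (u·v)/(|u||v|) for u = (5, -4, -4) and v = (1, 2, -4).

With u = (5, -4, -4), v = (1, 2, -4):
u·v = 5·1 + (-4)·2 + (-4)·(-4) = 5 + (-8) + 16 = 13.
|u| = √(5² + (-4)² + (-4)²) = √57, |v| = √(1² + 2² + (-4)²) = √21, so |u||v| = √(57·21) = √1197.
cos θ = (u·v)/(|u||v|) = 13/√1197 ≈ 0.3757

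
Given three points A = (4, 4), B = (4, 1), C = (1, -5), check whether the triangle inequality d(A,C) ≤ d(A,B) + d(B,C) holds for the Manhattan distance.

d(A,B) = 0 + 3 = 3, d(B,C) = 3 + 6 = 9, d(A,C) = 3 + 9 = 12.
d(A,C) = 12 ≤ 3 + 9 = 12. Triangle inequality is satisfied.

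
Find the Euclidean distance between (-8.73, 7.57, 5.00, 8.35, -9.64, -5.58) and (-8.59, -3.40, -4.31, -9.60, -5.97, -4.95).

√(Σ(x_i - y_i)²) = √((-8.73 - (-8.59))² + (7.57 - (-3.4))² + (5 - (-4.31))² + (8.35 - (-9.6))² + (-9.64 - (-5.97))² + (-5.58 - (-4.95))²)
= √((-0.14)² + 10.97² + 9.31² + 17.95² + (-3.67)² + (-0.63)²) = √(0.0196 + 120.3409 + 86.6761 + 322.2025 + 13.4689 + 0.3969) = √543.1049 ≈ 23.3046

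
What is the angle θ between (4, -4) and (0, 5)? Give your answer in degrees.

With u = (4, -4), v = (0, 5):
u·v = 4·0 + (-4)·5 = 0 + (-20) = -20.
|u| = √(4² + (-4)²) = √32, |v| = √(0² + 5²) = √25, so |u||v| = √(32·25) = √800.
cos θ = (u·v)/(|u||v|) = -20/√800 ≈ -0.707107
θ = arccos(-0.707107) ≈ 135°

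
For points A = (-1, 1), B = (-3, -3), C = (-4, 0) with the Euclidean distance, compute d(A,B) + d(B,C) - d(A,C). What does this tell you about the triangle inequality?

d(A,B) = √(2² + 4²) = √20 ≈ 4.4721, d(B,C) = √(1² + 3²) = √10 ≈ 3.1623, d(A,C) = √(3² + 1²) = √10 ≈ 3.1623.
d(A,B) + d(B,C) - d(A,C) = 4.4721 + 3.1623 - 3.1623 = 7.6344 - 3.1623 = 4.4721 (to 4 decimal places). This is ≥ 0, so the triangle inequality holds for these points.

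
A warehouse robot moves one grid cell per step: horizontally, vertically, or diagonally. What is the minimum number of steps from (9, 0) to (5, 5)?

max(|x_i - y_i|) = max(|9 - 5|, |0 - 5|) = max(4, 5) = 5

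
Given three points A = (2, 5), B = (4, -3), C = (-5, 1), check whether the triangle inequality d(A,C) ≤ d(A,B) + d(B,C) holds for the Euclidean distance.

d(A,B) = √(2² + 8²) = √68 ≈ 8.2462, d(B,C) = √(9² + 4²) = √97 ≈ 9.8489, d(A,C) = √(7² + 4²) = √65 ≈ 8.0623.
d(A,C) ≈ 8.0623 ≤ 8.2462 + 9.8489 = 18.0951. Triangle inequality is satisfied.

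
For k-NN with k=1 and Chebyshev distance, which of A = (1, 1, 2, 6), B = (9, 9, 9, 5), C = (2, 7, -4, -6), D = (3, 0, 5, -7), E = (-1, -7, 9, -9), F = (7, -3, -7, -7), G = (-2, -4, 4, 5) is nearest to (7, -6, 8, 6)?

Distances: d(A) = 7, d(B) = 15, d(C) = 13, d(D) = 13, d(E) = 15, d(F) = 15, d(G) = 9. Nearest: A = (1, 1, 2, 6) with distance 7.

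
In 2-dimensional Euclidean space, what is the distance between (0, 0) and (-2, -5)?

√(Σ(x_i - y_i)²) = √((0 - (-2))² + (0 - (-5))²)
= √(2² + 5²) = √(4 + 25) = √29 ≈ 5.3852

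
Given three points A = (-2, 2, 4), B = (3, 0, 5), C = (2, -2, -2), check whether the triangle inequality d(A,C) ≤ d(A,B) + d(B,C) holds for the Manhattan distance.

d(A,B) = 5 + 2 + 1 = 8, d(B,C) = 1 + 2 + 7 = 10, d(A,C) = 4 + 4 + 6 = 14.
d(A,C) = 14 ≤ 8 + 10 = 18. Triangle inequality is satisfied.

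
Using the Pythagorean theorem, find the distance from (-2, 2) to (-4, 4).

√(Σ(x_i - y_i)²) = √((-2 - (-4))² + (2 - 4)²)
= √(2² + (-2)²) = √(4 + 4) = √8 ≈ 2.8284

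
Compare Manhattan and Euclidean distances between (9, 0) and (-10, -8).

L1 = |9 - (-10)| + |0 - (-8)| = 19 + 8 = 27
L2 = √(19² + 8²) = √425 ≈ 20.6155
L1 ≥ L2 always (equality iff movement is along one axis); L1 > L2 here.
Ratio L1/L2 = 27/√425 ≈ 1.3097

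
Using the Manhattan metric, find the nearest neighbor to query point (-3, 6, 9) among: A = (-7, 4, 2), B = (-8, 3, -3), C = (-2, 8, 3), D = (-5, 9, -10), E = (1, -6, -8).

Distances: d(A) = 13, d(B) = 20, d(C) = 9, d(D) = 24, d(E) = 33. Nearest: C = (-2, 8, 3) with distance 9.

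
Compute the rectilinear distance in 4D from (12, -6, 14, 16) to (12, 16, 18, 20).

Σ|x_i - y_i| = |12 - 12| + |-6 - 16| + |14 - 18| + |16 - 20| = 0 + 22 + 4 + 4 = 30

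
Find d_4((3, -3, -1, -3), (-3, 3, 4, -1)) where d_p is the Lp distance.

(Σ|x_i - y_i|^4)^(1/4) = (|3 - (-3)|^4 + |-3 - 3|^4 + |-1 - 4|^4 + |-3 - (-1)|^4)^(1/4)
= (6^4 + 6^4 + 5^4 + 2^4)^(1/4) = (1296 + 1296 + 625 + 16)^(1/4) = (3233)^(1/4) ≈ 7.5405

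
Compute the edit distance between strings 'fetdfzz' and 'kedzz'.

Let D[i][j] be the edit distance between the first i characters of 'fetdfzz' and the first j characters of 'kedzz', with D[i][0] = i, D[0][j] = j, and D[i][j] = D[i-1][j-1] if the characters match, else 1 + min(D[i-1][j], D[i][j-1], D[i-1][j-1]). Filling the table (rows: prefixes of 'fetdfzz', columns: prefixes of 'kedzz'):
     ε  k  e  d  z  z
  ε  0  1  2  3  4  5
  f  1  1  2  3  4  5
  e  2  2  1  2  3  4
  t  3  3  2  2  3  4
  d  4  4  3  2  3  4
  f  5  5  4  3  3  4
  z  6  6  5  4  3  3
  z  7  7  6  5  4  3
The bottom-right entry gives D[7][5] = 3, so no sequence of fewer than 3 edits works. Backtracking through the table gives one optimal edit sequence (3 edits):
  fetdfzz → ketdfzz (sub f→k @1)
  ketdfzz → kedfzz (del t @3)
  kedfzz → kedzz (del f @4)
Edit distance = 3.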